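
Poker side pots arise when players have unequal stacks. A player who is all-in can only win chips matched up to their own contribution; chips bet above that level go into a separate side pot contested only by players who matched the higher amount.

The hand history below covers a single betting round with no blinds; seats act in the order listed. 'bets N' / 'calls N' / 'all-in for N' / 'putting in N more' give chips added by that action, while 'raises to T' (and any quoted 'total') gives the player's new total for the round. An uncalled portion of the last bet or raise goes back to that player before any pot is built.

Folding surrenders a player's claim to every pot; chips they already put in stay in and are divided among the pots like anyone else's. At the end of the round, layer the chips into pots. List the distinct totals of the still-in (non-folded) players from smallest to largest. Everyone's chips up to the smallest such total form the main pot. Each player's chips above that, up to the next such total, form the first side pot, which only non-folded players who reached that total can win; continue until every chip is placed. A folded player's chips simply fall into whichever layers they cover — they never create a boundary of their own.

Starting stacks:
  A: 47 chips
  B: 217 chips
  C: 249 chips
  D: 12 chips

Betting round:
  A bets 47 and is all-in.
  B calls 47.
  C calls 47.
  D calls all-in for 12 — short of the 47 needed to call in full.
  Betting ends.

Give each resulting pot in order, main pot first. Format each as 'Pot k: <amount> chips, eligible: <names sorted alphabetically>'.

Pot 1: 48 chips, eligible: A, B, C, D
Pot 2: 105 chips, eligible: A, B, C

Derivation:
Contributions: A=47, B=47, C=47, D=12
Pot levels (distinct totals of non-folded players): 12, 47
Layer 1-12: 12 each from A, B, C, D = 12*4 = 48 chips; eligible A, B, C, D
Layer 13-47: 35 each from A, B, C = 35*3 = 105 chips; eligible A, B, C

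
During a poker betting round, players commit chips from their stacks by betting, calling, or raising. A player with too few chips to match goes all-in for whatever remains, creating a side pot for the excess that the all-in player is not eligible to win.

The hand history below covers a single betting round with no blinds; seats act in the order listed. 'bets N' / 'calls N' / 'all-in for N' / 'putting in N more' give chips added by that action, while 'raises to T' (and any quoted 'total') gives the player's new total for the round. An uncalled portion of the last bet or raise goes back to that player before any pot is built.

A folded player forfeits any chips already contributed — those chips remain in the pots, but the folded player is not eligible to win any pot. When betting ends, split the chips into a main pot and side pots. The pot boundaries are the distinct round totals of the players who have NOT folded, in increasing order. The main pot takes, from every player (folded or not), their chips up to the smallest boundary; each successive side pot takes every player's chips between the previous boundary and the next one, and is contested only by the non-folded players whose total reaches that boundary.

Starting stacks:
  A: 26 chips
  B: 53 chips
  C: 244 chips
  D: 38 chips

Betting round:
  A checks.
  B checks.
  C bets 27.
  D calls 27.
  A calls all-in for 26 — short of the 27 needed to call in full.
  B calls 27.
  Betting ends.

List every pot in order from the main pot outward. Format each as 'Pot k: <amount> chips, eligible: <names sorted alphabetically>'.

Pot 1: 104 chips, eligible: A, B, C, D
Pot 2: 3 chips, eligible: B, C, D

Derivation:
Contributions: A=26, B=27, C=27, D=27
Pot levels (distinct totals of non-folded players): 26, 27
Layer 1-26: 26 each from A, B, C, D = 26*4 = 104 chips; eligible A, B, C, D
Layer 27-27: 1 each from B, C, D = 1*3 = 3 chips; eligible B, C, D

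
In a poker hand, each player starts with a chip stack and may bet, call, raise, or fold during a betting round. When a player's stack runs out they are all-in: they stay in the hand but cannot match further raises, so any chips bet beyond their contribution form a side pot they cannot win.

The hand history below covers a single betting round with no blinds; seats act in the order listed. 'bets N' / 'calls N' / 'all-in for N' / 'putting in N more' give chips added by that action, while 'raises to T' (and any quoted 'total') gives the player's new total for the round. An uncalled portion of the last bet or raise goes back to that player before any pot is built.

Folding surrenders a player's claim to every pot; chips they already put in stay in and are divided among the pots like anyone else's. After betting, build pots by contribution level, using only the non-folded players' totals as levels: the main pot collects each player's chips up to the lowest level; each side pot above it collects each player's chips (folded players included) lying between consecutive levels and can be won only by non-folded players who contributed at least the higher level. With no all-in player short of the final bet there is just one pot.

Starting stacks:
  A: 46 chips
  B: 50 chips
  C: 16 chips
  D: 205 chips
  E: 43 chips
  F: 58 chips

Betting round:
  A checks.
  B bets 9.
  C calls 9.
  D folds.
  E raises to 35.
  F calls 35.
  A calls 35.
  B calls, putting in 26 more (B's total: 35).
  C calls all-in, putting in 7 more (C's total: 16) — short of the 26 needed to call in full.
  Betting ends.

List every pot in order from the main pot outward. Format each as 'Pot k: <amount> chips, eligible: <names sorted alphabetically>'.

Contributions: A=35, B=35, C=16, E=35, F=35
Folded: D
Pot levels (distinct totals of non-folded players): 16, 35
Layer 1-16: 16 each from A, B, C, E, F = 16*5 = 80 chips; eligible A, B, C, E, F
Layer 17-35: 19 each from A, B, E, F = 19*4 = 76 chips; eligible A, B, E, F

Pot 1: 80 chips, eligible: A, B, C, E, F
Pot 2: 76 chips, eligible: A, B, E, F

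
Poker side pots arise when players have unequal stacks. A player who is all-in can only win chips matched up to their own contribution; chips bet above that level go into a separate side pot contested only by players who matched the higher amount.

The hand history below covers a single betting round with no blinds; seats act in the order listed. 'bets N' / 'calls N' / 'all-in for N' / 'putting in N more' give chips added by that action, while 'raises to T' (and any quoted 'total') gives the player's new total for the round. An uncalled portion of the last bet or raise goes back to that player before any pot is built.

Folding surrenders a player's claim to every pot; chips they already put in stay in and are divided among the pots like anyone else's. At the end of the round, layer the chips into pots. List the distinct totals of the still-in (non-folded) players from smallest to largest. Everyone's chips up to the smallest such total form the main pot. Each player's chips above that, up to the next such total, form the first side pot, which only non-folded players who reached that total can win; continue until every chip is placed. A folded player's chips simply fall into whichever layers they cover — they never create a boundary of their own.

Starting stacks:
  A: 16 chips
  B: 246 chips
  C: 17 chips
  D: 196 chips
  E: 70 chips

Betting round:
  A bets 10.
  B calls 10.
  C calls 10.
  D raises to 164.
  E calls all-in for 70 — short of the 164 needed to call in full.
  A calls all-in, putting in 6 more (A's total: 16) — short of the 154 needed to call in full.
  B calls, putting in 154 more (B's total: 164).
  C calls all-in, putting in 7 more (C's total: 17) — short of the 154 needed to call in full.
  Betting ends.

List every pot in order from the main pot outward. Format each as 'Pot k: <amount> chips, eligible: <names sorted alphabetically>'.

Contributions: A=16, B=164, C=17, D=164, E=70
Pot levels (distinct totals of non-folded players): 16, 17, 70, 164
Layer 1-16: 16 each from A, B, C, D, E = 16*5 = 80 chips; eligible A, B, C, D, E
Layer 17-17: 1 each from B, C, D, E = 1*4 = 4 chips; eligible B, C, D, E
Layer 18-70: 53 each from B, D, E = 53*3 = 159 chips; eligible B, D, E
Layer 71-164: 94 each from B, D = 94*2 = 188 chips; eligible B, D

Pot 1: 80 chips, eligible: A, B, C, D, E
Pot 2: 4 chips, eligible: B, C, D, E
Pot 3: 159 chips, eligible: B, D, E
Pot 4: 188 chips, eligible: B, D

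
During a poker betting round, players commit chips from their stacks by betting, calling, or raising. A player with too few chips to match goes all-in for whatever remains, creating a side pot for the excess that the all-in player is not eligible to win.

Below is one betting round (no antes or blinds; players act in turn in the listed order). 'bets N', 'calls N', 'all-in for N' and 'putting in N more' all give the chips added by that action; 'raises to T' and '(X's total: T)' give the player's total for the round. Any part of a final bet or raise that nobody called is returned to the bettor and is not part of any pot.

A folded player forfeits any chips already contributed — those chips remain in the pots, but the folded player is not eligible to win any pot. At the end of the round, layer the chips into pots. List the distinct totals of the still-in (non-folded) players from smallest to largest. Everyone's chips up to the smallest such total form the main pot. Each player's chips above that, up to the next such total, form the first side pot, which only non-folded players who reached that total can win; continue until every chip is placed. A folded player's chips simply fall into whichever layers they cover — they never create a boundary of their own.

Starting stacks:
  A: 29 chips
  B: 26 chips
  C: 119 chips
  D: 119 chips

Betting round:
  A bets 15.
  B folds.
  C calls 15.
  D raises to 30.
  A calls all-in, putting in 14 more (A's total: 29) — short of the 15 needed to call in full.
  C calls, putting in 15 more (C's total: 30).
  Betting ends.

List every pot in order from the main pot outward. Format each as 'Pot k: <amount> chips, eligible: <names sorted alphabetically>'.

Pot 1: 87 chips, eligible: A, C, D
Pot 2: 2 chips, eligible: C, D

Derivation:
Contributions: A=29, C=30, D=30
Folded: B
Pot levels (distinct totals of non-folded players): 29, 30
Layer 1-29: 29 each from A, C, D = 29*3 = 87 chips; eligible A, C, D
Layer 30-30: 1 each from C, D = 1*2 = 2 chips; eligible C, D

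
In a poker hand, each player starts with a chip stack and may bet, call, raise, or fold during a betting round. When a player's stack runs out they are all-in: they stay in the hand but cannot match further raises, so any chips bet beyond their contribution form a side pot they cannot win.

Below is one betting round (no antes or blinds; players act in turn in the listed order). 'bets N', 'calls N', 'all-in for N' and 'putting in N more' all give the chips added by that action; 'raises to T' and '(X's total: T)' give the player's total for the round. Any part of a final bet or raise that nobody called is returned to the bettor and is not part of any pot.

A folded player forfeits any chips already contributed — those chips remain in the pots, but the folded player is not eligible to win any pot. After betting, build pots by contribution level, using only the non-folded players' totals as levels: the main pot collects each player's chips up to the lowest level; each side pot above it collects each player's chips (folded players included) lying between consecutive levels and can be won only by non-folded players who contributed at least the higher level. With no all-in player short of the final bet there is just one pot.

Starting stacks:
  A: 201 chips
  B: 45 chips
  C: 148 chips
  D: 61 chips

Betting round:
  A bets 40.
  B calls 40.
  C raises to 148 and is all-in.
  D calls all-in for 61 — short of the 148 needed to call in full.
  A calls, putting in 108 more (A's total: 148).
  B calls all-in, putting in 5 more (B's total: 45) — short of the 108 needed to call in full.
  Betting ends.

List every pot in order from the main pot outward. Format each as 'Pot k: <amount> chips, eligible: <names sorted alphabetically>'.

Pot 1: 180 chips, eligible: A, B, C, D
Pot 2: 48 chips, eligible: A, C, D
Pot 3: 174 chips, eligible: A, C

Derivation:
Contributions: A=148, B=45, C=148, D=61
Pot levels (distinct totals of non-folded players): 45, 61, 148
Layer 1-45: 45 each from A, B, C, D = 45*4 = 180 chips; eligible A, B, C, D
Layer 46-61: 16 each from A, C, D = 16*3 = 48 chips; eligible A, C, D
Layer 62-148: 87 each from A, C = 87*2 = 174 chips; eligible A, C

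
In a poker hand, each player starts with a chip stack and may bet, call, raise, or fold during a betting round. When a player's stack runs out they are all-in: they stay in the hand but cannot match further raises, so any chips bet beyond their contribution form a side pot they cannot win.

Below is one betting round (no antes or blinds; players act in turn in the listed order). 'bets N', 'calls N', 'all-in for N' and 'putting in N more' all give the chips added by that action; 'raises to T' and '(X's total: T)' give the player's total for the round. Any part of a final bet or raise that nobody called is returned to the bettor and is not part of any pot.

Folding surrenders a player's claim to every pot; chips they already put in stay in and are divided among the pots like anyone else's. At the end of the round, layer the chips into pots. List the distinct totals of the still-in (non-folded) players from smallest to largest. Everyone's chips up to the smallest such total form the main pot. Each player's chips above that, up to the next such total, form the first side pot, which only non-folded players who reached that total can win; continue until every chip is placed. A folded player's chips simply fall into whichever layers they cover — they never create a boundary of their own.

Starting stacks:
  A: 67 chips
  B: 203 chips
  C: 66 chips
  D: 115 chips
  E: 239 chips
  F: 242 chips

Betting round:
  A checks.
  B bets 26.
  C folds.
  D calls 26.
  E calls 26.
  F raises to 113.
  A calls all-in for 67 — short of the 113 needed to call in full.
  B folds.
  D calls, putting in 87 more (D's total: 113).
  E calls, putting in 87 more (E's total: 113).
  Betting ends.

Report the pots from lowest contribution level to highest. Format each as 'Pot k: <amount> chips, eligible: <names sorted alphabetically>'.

Contributions: A=67, B=26, D=113, E=113, F=113
Folded: B, C
Pot levels (distinct totals of non-folded players): 67, 113
Layer 1-67: A 67 + B 26 + D 67 + E 67 + F 67 = 294 chips; eligible A, D, E, F
Layer 68-113: 46 each from D, E, F = 46*3 = 138 chips; eligible D, E, F

Pot 1: 294 chips, eligible: A, D, E, F
Pot 2: 138 chips, eligible: D, E, F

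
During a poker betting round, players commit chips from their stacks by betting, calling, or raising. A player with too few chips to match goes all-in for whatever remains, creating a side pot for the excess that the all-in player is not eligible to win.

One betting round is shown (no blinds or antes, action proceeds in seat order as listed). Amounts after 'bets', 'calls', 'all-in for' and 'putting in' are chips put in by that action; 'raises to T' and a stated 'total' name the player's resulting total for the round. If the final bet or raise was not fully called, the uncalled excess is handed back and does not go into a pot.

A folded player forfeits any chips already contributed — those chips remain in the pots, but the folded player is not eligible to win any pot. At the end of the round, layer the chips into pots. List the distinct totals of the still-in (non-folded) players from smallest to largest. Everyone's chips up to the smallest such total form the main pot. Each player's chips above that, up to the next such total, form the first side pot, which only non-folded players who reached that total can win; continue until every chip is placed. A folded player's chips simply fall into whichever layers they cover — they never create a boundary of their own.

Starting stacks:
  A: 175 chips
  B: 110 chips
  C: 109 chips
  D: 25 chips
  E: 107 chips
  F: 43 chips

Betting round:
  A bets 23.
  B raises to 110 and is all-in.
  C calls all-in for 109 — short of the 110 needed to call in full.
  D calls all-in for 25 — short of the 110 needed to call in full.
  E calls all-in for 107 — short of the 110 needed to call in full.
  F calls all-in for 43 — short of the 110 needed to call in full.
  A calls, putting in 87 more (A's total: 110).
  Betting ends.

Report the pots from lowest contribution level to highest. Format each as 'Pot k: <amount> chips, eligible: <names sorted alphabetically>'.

Pot 1: 150 chips, eligible: A, B, C, D, E, F
Pot 2: 90 chips, eligible: A, B, C, E, F
Pot 3: 256 chips, eligible: A, B, C, E
Pot 4: 6 chips, eligible: A, B, C
Pot 5: 2 chips, eligible: A, B

Derivation:
Contributions: A=110, B=110, C=109, D=25, E=107, F=43
Pot levels (distinct totals of non-folded players): 25, 43, 107, 109, 110
Layer 1-25: 25 each from A, B, C, D, E, F = 25*6 = 150 chips; eligible A, B, C, D, E, F
Layer 26-43: 18 each from A, B, C, E, F = 18*5 = 90 chips; eligible A, B, C, E, F
Layer 44-107: 64 each from A, B, C, E = 64*4 = 256 chips; eligible A, B, C, E
Layer 108-109: 2 each from A, B, C = 2*3 = 6 chips; eligible A, B, C
Layer 110-110: 1 each from A, B = 1*2 = 2 chips; eligible A, B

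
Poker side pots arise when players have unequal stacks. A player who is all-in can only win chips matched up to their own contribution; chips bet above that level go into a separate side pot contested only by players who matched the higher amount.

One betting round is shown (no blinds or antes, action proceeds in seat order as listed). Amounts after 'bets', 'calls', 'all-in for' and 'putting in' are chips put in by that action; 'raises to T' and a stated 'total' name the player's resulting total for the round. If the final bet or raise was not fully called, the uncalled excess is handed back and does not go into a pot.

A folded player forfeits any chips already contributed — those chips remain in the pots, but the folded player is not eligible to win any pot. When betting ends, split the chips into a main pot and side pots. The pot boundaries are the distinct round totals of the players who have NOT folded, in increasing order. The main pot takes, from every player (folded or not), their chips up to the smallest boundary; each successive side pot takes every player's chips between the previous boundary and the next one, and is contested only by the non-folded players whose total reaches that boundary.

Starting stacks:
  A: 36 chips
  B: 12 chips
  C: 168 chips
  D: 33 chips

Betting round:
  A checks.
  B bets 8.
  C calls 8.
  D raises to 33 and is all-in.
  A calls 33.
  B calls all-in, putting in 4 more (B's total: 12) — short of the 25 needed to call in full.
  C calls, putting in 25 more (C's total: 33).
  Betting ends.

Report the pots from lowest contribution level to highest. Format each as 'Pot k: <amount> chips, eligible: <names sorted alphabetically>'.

Contributions: A=33, B=12, C=33, D=33
Pot levels (distinct totals of non-folded players): 12, 33
Layer 1-12: 12 each from A, B, C, D = 12*4 = 48 chips; eligible A, B, C, D
Layer 13-33: 21 each from A, C, D = 21*3 = 63 chips; eligible A, C, D

Pot 1: 48 chips, eligible: A, B, C, D
Pot 2: 63 chips, eligible: A, C, D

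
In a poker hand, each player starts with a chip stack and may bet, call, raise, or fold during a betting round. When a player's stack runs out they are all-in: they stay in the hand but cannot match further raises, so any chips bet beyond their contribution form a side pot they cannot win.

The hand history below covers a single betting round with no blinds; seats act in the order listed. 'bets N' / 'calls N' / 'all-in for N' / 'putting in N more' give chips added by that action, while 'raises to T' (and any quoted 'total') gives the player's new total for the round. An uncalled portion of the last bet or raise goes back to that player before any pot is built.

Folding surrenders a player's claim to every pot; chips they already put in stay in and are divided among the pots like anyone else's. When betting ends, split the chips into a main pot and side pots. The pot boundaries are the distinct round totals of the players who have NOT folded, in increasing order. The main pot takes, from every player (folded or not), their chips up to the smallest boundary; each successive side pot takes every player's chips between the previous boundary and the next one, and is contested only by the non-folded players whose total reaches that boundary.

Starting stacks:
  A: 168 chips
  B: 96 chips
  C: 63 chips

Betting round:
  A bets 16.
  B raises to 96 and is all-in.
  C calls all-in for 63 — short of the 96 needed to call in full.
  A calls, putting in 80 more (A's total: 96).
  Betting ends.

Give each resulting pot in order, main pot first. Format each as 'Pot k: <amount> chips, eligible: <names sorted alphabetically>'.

Contributions: A=96, B=96, C=63
Pot levels (distinct totals of non-folded players): 63, 96
Layer 1-63: 63 each from A, B, C = 63*3 = 189 chips; eligible A, B, C
Layer 64-96: 33 each from A, B = 33*2 = 66 chips; eligible A, B

Pot 1: 189 chips, eligible: A, B, C
Pot 2: 66 chips, eligible: A, B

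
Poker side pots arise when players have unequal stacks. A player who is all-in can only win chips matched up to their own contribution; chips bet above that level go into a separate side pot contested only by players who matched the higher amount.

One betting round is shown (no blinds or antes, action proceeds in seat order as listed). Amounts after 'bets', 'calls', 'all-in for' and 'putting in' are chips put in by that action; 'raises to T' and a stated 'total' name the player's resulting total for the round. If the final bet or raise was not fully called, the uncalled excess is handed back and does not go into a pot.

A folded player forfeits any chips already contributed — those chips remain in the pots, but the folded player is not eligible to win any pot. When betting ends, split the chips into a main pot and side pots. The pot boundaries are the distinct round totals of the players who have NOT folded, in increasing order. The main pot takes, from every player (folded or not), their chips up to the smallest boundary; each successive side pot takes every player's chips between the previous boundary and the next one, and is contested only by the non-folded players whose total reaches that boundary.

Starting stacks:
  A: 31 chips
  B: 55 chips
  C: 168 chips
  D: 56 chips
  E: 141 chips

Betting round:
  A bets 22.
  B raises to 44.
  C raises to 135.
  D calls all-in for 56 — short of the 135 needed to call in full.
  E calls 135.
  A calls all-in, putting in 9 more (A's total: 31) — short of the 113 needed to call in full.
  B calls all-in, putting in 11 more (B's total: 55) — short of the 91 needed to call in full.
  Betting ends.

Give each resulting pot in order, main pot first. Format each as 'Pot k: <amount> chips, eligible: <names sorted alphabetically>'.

Contributions: A=31, B=55, C=135, D=56, E=135
Pot levels (distinct totals of non-folded players): 31, 55, 56, 135
Layer 1-31: 31 each from A, B, C, D, E = 31*5 = 155 chips; eligible A, B, C, D, E
Layer 32-55: 24 each from B, C, D, E = 24*4 = 96 chips; eligible B, C, D, E
Layer 56-56: 1 each from C, D, E = 1*3 = 3 chips; eligible C, D, E
Layer 57-135: 79 each from C, E = 79*2 = 158 chips; eligible C, E

Pot 1: 155 chips, eligible: A, B, C, D, E
Pot 2: 96 chips, eligible: B, C, D, E
Pot 3: 3 chips, eligible: C, D, E
Pot 4: 158 chips, eligible: C, E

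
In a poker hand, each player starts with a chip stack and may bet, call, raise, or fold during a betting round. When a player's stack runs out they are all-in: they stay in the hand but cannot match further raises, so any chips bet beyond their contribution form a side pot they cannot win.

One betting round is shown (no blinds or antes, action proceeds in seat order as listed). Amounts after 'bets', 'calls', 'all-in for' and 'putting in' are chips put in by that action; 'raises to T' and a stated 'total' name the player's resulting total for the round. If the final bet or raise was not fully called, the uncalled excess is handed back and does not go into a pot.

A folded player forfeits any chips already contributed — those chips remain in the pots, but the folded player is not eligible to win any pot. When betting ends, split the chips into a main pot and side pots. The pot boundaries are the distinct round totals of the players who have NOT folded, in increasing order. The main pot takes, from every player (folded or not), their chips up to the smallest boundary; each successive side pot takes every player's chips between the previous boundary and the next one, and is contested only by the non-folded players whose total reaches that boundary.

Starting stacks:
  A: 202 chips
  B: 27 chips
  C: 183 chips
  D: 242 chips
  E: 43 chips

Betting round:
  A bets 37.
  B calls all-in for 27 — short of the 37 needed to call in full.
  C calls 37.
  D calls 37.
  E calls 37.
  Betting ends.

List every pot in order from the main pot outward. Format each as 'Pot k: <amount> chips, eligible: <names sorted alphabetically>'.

Contributions: A=37, B=27, C=37, D=37, E=37
Pot levels (distinct totals of non-folded players): 27, 37
Layer 1-27: 27 each from A, B, C, D, E = 27*5 = 135 chips; eligible A, B, C, D, E
Layer 28-37: 10 each from A, C, D, E = 10*4 = 40 chips; eligible A, C, D, E

Pot 1: 135 chips, eligible: A, B, C, D, E
Pot 2: 40 chips, eligible: A, C, D, E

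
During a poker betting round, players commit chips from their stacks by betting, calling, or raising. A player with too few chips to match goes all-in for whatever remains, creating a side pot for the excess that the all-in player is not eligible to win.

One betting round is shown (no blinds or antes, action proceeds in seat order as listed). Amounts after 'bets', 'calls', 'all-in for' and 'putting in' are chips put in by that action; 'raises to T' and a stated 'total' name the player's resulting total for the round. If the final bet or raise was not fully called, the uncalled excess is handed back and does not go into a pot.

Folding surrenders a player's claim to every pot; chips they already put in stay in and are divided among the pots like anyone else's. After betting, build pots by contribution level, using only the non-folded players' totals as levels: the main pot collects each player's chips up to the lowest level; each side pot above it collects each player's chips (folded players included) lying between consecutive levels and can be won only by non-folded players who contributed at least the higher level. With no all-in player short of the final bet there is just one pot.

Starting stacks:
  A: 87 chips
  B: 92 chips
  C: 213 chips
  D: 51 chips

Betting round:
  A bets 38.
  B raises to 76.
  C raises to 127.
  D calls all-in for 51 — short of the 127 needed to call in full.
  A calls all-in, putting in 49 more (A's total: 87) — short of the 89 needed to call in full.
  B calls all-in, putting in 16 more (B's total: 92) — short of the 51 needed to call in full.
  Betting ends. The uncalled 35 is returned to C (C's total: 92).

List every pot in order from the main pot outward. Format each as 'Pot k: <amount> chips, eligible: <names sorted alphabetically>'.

Contributions (after 35 returned to C): A=87, B=92, C=92, D=51
Pot levels (distinct totals of non-folded players): 51, 87, 92
Layer 1-51: 51 each from A, B, C, D = 51*4 = 204 chips; eligible A, B, C, D
Layer 52-87: 36 each from A, B, C = 36*3 = 108 chips; eligible A, B, C
Layer 88-92: 5 each from B, C = 5*2 = 10 chips; eligible B, C

Pot 1: 204 chips, eligible: A, B, C, D
Pot 2: 108 chips, eligible: A, B, C
Pot 3: 10 chips, eligible: B, C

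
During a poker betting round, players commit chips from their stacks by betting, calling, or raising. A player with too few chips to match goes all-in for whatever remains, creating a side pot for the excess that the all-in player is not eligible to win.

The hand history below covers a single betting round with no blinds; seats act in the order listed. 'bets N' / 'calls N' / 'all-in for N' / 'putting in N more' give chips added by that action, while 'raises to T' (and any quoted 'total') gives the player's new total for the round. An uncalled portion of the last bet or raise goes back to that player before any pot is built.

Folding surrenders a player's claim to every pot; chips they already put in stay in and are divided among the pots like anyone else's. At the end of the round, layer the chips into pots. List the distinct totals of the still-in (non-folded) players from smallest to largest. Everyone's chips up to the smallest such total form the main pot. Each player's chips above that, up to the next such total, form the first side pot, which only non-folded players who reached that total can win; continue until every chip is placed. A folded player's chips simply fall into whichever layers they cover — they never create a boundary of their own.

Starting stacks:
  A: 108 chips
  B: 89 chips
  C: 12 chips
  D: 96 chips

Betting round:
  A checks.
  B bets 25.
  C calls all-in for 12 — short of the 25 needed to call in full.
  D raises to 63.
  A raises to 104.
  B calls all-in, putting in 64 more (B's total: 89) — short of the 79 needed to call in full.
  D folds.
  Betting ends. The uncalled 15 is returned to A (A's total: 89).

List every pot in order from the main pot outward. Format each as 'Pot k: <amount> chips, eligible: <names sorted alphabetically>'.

Contributions (after 15 returned to A): A=89, B=89, C=12, D=63
Folded: D
Pot levels (distinct totals of non-folded players): 12, 89
Layer 1-12: 12 each from A, B, C, D = 12*4 = 48 chips; eligible A, B, C
Layer 13-89: A 77 + B 77 + D 51 = 205 chips; eligible A, B

Pot 1: 48 chips, eligible: A, B, C
Pot 2: 205 chips, eligible: A, B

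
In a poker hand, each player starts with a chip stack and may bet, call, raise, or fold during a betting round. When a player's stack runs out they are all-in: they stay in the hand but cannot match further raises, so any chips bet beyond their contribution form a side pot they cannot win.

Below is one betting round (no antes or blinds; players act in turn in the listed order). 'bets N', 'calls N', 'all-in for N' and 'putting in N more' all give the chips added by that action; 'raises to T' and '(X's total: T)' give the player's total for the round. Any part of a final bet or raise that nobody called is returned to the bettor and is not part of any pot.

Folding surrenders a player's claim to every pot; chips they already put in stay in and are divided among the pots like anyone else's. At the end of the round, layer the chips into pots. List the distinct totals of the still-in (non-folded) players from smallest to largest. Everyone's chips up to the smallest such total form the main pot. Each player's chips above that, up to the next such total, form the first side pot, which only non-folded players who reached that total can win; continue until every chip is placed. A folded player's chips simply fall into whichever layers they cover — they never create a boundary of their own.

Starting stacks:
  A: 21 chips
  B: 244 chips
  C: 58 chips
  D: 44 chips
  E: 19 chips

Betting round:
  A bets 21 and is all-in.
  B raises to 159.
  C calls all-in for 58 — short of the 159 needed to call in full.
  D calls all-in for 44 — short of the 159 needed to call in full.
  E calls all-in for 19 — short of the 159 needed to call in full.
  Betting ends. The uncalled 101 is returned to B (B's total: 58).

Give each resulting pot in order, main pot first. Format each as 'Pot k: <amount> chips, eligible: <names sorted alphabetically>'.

Pot 1: 95 chips, eligible: A, B, C, D, E
Pot 2: 8 chips, eligible: A, B, C, D
Pot 3: 69 chips, eligible: B, C, D
Pot 4: 28 chips, eligible: B, C

Derivation:
Contributions (after 101 returned to B): A=21, B=58, C=58, D=44, E=19
Pot levels (distinct totals of non-folded players): 19, 21, 44, 58
Layer 1-19: 19 each from A, B, C, D, E = 19*5 = 95 chips; eligible A, B, C, D, E
Layer 20-21: 2 each from A, B, C, D = 2*4 = 8 chips; eligible A, B, C, D
Layer 22-44: 23 each from B, C, D = 23*3 = 69 chips; eligible B, C, D
Layer 45-58: 14 each from B, C = 14*2 = 28 chips; eligible B, C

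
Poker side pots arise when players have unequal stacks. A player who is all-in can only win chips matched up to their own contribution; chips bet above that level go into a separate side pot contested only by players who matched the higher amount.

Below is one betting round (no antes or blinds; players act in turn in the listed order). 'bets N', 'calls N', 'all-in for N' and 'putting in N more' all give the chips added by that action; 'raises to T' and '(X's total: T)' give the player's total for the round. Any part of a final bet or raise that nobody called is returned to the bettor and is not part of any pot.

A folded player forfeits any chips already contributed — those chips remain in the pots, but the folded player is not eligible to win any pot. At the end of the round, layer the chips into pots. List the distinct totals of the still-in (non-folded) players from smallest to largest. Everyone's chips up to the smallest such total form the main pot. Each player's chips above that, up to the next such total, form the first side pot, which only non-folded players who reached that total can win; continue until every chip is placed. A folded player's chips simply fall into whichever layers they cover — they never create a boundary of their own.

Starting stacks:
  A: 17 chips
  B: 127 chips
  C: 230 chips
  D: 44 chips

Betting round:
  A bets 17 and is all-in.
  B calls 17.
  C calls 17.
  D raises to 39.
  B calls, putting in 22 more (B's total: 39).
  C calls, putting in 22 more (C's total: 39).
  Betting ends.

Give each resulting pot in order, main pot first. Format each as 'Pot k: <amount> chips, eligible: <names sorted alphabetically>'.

Pot 1: 68 chips, eligible: A, B, C, D
Pot 2: 66 chips, eligible: B, C, D

Derivation:
Contributions: A=17, B=39, C=39, D=39
Pot levels (distinct totals of non-folded players): 17, 39
Layer 1-17: 17 each from A, B, C, D = 17*4 = 68 chips; eligible A, B, C, D
Layer 18-39: 22 each from B, C, D = 22*3 = 66 chips; eligible B, C, D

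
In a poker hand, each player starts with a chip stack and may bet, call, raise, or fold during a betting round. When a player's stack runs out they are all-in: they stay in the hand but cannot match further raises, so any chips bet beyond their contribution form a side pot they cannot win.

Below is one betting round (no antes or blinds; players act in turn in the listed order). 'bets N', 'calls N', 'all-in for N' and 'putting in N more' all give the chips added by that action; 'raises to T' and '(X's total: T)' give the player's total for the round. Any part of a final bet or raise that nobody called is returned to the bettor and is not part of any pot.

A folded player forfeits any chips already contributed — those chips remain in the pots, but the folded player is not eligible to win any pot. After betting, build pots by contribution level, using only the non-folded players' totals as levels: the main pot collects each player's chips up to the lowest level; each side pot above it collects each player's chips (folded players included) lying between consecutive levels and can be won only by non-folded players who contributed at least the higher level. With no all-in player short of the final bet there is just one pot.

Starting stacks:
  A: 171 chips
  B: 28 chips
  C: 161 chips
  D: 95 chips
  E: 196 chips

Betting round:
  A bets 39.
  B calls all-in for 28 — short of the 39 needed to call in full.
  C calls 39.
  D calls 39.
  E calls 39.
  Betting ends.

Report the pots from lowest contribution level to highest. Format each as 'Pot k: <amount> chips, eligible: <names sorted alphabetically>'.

Contributions: A=39, B=28, C=39, D=39, E=39
Pot levels (distinct totals of non-folded players): 28, 39
Layer 1-28: 28 each from A, B, C, D, E = 28*5 = 140 chips; eligible A, B, C, D, E
Layer 29-39: 11 each from A, C, D, E = 11*4 = 44 chips; eligible A, C, D, E

Pot 1: 140 chips, eligible: A, B, C, D, E
Pot 2: 44 chips, eligible: A, C, D, E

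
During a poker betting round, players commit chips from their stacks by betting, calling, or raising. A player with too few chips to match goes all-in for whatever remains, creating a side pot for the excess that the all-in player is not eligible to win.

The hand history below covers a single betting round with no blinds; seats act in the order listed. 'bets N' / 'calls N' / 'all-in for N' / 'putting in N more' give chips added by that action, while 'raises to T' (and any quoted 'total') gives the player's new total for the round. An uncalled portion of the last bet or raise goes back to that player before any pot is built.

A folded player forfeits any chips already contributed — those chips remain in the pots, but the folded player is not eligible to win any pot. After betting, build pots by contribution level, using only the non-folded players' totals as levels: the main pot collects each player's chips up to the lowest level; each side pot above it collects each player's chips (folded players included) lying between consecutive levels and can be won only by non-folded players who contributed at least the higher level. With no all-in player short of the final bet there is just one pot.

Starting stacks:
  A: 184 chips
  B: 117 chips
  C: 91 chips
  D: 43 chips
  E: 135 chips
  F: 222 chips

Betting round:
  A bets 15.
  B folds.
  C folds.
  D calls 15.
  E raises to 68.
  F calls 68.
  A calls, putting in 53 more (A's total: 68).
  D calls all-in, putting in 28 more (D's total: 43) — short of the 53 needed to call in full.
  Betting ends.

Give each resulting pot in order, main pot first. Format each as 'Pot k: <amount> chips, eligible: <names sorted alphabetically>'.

Pot 1: 172 chips, eligible: A, D, E, F
Pot 2: 75 chips, eligible: A, E, F

Derivation:
Contributions: A=68, D=43, E=68, F=68
Folded: B, C
Pot levels (distinct totals of non-folded players): 43, 68
Layer 1-43: 43 each from A, D, E, F = 43*4 = 172 chips; eligible A, D, E, F
Layer 44-68: 25 each from A, E, F = 25*3 = 75 chips; eligible A, E, F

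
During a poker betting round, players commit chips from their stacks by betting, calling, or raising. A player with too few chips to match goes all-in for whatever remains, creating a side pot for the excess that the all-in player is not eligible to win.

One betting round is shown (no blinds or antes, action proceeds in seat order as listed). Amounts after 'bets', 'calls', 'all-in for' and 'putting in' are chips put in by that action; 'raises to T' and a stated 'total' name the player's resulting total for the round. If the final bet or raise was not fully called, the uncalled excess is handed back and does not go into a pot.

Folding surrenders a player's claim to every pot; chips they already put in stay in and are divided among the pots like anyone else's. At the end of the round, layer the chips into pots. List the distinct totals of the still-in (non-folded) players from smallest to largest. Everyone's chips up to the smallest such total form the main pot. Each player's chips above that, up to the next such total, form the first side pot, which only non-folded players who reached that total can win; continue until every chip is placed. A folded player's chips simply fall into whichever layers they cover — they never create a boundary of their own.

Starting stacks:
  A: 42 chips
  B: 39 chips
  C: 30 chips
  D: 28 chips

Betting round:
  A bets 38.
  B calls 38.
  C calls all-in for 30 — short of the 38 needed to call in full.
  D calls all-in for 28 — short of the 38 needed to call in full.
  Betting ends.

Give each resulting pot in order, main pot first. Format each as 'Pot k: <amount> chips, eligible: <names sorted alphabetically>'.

Pot 1: 112 chips, eligible: A, B, C, D
Pot 2: 6 chips, eligible: A, B, C
Pot 3: 16 chips, eligible: A, B

Derivation:
Contributions: A=38, B=38, C=30, D=28
Pot levels (distinct totals of non-folded players): 28, 30, 38
Layer 1-28: 28 each from A, B, C, D = 28*4 = 112 chips; eligible A, B, C, D
Layer 29-30: 2 each from A, B, C = 2*3 = 6 chips; eligible A, B, C
Layer 31-38: 8 each from A, B = 8*2 = 16 chips; eligible A, B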